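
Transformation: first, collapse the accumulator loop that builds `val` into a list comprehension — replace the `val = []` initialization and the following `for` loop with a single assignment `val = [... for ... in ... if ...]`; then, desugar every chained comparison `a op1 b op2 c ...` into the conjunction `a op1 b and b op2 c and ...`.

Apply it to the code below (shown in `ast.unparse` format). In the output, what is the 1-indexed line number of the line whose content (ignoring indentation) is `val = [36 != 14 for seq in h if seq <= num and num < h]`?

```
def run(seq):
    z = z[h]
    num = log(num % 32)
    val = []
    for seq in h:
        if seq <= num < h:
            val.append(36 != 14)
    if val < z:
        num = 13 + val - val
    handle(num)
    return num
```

4

Transformed code:
def run(seq):
    z = z[h]
    num = log(num % 32)
    val = [36 != 14 for seq in h if seq <= num and num < h]
    if val < z:
        num = 13 + val - val
    handle(num)
    return num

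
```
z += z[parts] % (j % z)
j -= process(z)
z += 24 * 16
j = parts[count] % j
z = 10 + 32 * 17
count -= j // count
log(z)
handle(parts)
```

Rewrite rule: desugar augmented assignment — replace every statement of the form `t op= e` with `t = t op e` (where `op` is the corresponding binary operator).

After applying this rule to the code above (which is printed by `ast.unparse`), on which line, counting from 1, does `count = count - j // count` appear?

6

Transformed code:
z = z + z[parts] % (j % z)
j = j - process(z)
z = z + 24 * 16
j = parts[count] % j
z = 10 + 32 * 17
count = count - j // count
log(z)
handle(parts)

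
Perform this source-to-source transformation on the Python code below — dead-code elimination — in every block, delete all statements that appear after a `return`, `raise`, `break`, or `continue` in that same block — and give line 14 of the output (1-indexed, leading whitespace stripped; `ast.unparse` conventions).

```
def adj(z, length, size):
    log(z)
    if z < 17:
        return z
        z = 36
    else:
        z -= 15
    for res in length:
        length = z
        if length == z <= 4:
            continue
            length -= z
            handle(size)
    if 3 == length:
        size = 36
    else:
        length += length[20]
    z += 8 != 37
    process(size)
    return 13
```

Transformed code:
def adj(z, length, size):
    log(z)
    if z < 17:
        return z
    else:
        z -= 15
    for res in length:
        length = z
        if length == z <= 4:
            continue
    if 3 == length:
        size = 36
    else:
        length += length[20]
    z += 8 != 37
    process(size)
    return 13

length += length[20]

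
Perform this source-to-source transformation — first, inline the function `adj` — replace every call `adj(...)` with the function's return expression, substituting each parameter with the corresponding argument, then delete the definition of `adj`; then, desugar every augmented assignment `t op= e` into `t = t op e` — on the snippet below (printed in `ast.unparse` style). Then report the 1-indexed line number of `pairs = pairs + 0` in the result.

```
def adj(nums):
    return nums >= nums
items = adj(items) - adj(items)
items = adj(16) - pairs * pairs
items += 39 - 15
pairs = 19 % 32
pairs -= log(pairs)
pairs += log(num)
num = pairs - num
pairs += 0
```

8

Transformed code:
items = (items >= items) - (items >= items)
items = (16 >= 16) - pairs * pairs
items = items + (39 - 15)
pairs = 19 % 32
pairs = pairs - log(pairs)
pairs = pairs + log(num)
num = pairs - num
pairs = pairs + 0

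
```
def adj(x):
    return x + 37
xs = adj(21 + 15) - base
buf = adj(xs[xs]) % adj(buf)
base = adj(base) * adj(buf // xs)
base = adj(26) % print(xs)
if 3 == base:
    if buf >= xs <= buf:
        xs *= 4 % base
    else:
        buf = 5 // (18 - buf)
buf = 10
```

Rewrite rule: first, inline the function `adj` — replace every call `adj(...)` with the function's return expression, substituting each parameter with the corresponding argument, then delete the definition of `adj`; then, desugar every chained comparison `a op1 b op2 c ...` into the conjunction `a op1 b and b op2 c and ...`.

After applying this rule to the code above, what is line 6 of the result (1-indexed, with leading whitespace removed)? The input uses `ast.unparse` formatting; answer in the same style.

if buf >= xs and xs <= buf:

Transformed code:
xs = 21 + 15 + 37 - base
buf = (xs[xs] + 37) % (buf + 37)
base = (base + 37) * (buf // xs + 37)
base = (26 + 37) % print(xs)
if 3 == base:
    if buf >= xs and xs <= buf:
        xs *= 4 % base
    else:
        buf = 5 // (18 - buf)
buf = 10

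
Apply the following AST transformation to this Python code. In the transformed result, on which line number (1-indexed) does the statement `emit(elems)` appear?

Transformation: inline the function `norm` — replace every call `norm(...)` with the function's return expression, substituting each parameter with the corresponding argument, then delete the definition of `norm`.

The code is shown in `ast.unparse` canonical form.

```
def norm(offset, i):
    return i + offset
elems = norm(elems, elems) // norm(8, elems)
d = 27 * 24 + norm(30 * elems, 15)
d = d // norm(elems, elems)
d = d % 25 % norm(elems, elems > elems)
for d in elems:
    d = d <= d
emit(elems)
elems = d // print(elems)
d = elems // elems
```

7

Transformed code:
elems = (elems + elems) // (elems + 8)
d = 27 * 24 + (15 + 30 * elems)
d = d // (elems + elems)
d = d % 25 % ((elems > elems) + elems)
for d in elems:
    d = d <= d
emit(elems)
elems = d // print(elems)
d = elems // elems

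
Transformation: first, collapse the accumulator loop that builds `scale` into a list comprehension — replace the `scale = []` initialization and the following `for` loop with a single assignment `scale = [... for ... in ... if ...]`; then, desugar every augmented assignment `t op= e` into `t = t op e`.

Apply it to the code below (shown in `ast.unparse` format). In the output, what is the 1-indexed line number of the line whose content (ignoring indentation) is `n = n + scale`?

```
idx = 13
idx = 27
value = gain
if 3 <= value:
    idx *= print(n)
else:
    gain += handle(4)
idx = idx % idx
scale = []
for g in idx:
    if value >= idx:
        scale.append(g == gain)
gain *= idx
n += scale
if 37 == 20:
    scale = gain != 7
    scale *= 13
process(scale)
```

Transformed code:
idx = 13
idx = 27
value = gain
if 3 <= value:
    idx = idx * print(n)
else:
    gain = gain + handle(4)
idx = idx % idx
scale = [g == gain for g in idx if value >= idx]
gain = gain * idx
n = n + scale
if 37 == 20:
    scale = gain != 7
    scale = scale * 13
process(scale)

11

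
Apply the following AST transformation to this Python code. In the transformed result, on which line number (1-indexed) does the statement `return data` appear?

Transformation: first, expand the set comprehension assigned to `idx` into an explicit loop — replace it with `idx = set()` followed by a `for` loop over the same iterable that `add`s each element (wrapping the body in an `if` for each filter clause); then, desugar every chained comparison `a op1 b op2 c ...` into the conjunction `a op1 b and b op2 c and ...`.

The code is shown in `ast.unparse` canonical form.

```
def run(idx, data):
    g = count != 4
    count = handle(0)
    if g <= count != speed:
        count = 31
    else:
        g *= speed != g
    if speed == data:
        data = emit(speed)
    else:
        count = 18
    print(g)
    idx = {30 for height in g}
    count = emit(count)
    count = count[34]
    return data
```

Transformed code:
def run(idx, data):
    g = count != 4
    count = handle(0)
    if g <= count and count != speed:
        count = 31
    else:
        g *= speed != g
    if speed == data:
        data = emit(speed)
    else:
        count = 18
    print(g)
    idx = set()
    for height in g:
        idx.add(30)
    count = emit(count)
    count = count[34]
    return data

18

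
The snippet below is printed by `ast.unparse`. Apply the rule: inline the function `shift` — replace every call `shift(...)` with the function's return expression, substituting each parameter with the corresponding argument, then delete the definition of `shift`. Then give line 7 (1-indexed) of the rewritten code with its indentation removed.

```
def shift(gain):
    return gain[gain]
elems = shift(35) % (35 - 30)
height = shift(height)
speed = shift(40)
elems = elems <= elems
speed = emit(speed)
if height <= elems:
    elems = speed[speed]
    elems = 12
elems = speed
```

Transformed code:
elems = 35[35] % (35 - 30)
height = height[height]
speed = 40[40]
elems = elems <= elems
speed = emit(speed)
if height <= elems:
    elems = speed[speed]
    elems = 12
elems = speed

elems = speed[speed]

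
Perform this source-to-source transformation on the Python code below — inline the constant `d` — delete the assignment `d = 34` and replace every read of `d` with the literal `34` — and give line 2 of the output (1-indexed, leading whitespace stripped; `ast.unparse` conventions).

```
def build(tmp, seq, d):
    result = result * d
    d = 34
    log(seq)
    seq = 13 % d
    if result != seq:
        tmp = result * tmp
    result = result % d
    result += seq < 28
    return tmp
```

result = result * 34

Transformed code:
def build(tmp, seq, d):
    result = result * 34
    log(seq)
    seq = 13 % 34
    if result != seq:
        tmp = result * tmp
    result = result % 34
    result += seq < 28
    return tmp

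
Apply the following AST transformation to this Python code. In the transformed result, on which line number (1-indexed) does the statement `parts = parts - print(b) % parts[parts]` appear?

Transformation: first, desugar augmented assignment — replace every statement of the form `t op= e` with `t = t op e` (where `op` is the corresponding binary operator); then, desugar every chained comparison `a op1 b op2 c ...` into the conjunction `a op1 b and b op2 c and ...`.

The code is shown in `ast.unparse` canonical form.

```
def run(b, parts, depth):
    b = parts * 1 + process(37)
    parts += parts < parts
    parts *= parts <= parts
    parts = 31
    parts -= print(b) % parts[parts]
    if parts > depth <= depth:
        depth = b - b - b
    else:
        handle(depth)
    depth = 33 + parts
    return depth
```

Transformed code:
def run(b, parts, depth):
    b = parts * 1 + process(37)
    parts = parts + (parts < parts)
    parts = parts * (parts <= parts)
    parts = 31
    parts = parts - print(b) % parts[parts]
    if parts > depth and depth <= depth:
        depth = b - b - b
    else:
        handle(depth)
    depth = 33 + parts
    return depth

6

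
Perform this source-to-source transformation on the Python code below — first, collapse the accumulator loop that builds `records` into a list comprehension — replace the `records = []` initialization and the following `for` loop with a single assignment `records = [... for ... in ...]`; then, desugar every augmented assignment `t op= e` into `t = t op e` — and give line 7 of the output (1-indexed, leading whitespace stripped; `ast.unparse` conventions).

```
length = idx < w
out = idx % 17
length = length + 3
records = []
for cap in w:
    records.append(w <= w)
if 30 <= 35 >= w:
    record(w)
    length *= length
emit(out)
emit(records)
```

Transformed code:
length = idx < w
out = idx % 17
length = length + 3
records = [w <= w for cap in w]
if 30 <= 35 >= w:
    record(w)
    length = length * length
emit(out)
emit(records)

length = length * length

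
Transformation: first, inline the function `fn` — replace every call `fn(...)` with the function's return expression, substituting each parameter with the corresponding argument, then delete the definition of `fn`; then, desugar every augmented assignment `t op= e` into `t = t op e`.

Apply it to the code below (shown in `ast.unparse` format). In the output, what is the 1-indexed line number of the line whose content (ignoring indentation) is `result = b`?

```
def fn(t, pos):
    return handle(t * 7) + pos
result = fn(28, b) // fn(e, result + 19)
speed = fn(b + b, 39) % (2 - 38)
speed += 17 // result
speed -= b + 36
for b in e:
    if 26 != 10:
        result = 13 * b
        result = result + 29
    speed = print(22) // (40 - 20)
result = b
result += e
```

10

Transformed code:
result = (handle(28 * 7) + b) // (handle(e * 7) + (result + 19))
speed = (handle((b + b) * 7) + 39) % (2 - 38)
speed = speed + 17 // result
speed = speed - (b + 36)
for b in e:
    if 26 != 10:
        result = 13 * b
        result = result + 29
    speed = print(22) // (40 - 20)
result = b
result = result + e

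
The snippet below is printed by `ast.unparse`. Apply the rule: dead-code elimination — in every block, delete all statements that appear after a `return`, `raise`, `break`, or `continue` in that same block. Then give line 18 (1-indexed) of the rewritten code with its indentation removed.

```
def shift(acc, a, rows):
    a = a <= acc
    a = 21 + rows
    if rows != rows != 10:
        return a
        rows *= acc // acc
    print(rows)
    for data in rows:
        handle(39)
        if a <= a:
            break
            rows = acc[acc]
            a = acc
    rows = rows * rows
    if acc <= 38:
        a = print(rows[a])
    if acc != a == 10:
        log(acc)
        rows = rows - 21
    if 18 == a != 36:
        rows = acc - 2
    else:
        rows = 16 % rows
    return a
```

rows = acc - 2

Transformed code:
def shift(acc, a, rows):
    a = a <= acc
    a = 21 + rows
    if rows != rows != 10:
        return a
    print(rows)
    for data in rows:
        handle(39)
        if a <= a:
            break
    rows = rows * rows
    if acc <= 38:
        a = print(rows[a])
    if acc != a == 10:
        log(acc)
        rows = rows - 21
    if 18 == a != 36:
        rows = acc - 2
    else:
        rows = 16 % rows
    return a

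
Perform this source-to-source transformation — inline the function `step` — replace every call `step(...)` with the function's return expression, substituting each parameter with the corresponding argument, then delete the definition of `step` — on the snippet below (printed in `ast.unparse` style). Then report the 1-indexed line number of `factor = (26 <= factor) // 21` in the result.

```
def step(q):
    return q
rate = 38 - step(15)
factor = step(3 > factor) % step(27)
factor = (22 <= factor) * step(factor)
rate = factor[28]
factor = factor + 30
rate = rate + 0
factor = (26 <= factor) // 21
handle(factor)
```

7

Transformed code:
rate = 38 - 15
factor = (3 > factor) % 27
factor = (22 <= factor) * factor
rate = factor[28]
factor = factor + 30
rate = rate + 0
factor = (26 <= factor) // 21
handle(factor)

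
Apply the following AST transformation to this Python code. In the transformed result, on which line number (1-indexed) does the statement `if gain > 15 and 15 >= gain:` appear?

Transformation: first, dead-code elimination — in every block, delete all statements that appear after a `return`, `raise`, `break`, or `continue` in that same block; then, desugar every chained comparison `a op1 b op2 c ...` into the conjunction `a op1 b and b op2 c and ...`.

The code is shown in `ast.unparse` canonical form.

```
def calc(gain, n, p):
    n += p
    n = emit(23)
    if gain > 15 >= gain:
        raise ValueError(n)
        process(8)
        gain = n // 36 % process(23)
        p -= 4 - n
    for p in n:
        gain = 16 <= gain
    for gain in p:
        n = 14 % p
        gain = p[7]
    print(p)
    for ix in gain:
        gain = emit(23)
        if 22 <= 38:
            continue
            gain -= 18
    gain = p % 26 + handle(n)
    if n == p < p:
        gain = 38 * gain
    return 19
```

4

Transformed code:
def calc(gain, n, p):
    n += p
    n = emit(23)
    if gain > 15 and 15 >= gain:
        raise ValueError(n)
    for p in n:
        gain = 16 <= gain
    for gain in p:
        n = 14 % p
        gain = p[7]
    print(p)
    for ix in gain:
        gain = emit(23)
        if 22 <= 38:
            continue
    gain = p % 26 + handle(n)
    if n == p and p < p:
        gain = 38 * gain
    return 19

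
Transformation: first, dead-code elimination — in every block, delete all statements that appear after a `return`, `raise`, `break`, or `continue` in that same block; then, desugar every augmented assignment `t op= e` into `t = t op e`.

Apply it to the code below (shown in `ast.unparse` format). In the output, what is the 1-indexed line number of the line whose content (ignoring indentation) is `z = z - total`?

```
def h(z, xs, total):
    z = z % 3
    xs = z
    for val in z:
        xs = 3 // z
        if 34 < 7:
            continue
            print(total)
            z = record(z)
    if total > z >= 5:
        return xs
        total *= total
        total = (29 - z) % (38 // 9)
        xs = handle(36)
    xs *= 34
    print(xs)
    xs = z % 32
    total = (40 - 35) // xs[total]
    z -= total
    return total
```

Transformed code:
def h(z, xs, total):
    z = z % 3
    xs = z
    for val in z:
        xs = 3 // z
        if 34 < 7:
            continue
    if total > z >= 5:
        return xs
    xs = xs * 34
    print(xs)
    xs = z % 32
    total = (40 - 35) // xs[total]
    z = z - total
    return total

14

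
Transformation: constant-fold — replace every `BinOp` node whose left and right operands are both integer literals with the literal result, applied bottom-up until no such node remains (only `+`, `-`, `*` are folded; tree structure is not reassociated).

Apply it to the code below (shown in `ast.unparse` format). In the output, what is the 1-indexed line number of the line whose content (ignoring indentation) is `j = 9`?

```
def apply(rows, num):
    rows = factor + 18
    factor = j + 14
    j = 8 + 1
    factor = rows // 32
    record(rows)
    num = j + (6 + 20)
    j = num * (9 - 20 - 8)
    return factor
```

4

Transformed code:
def apply(rows, num):
    rows = factor + 18
    factor = j + 14
    j = 9
    factor = rows // 32
    record(rows)
    num = j + 26
    j = num * -19
    return factor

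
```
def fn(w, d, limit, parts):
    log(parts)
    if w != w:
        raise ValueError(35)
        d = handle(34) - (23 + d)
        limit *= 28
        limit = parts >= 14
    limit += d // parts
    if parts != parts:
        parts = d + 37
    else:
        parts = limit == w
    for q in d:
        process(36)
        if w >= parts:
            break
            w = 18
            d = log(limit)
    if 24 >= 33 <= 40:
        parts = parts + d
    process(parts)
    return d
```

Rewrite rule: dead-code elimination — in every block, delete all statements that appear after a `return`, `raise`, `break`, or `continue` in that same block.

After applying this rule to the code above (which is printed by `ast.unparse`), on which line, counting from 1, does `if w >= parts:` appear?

12

Transformed code:
def fn(w, d, limit, parts):
    log(parts)
    if w != w:
        raise ValueError(35)
    limit += d // parts
    if parts != parts:
        parts = d + 37
    else:
        parts = limit == w
    for q in d:
        process(36)
        if w >= parts:
            break
    if 24 >= 33 <= 40:
        parts = parts + d
    process(parts)
    return d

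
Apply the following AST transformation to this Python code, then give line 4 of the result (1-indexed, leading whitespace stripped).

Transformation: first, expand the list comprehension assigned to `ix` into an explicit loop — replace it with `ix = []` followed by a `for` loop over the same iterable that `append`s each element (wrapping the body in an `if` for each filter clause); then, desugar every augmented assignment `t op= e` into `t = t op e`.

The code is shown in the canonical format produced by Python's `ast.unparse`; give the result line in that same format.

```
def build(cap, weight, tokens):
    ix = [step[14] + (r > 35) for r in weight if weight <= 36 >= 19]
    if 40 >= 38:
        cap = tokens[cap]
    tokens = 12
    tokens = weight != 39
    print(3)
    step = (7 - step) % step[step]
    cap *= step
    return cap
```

Transformed code:
def build(cap, weight, tokens):
    ix = []
    for r in weight:
        if weight <= 36 >= 19:
            ix.append(step[14] + (r > 35))
    if 40 >= 38:
        cap = tokens[cap]
    tokens = 12
    tokens = weight != 39
    print(3)
    step = (7 - step) % step[step]
    cap = cap * step
    return cap

if weight <= 36 >= 19:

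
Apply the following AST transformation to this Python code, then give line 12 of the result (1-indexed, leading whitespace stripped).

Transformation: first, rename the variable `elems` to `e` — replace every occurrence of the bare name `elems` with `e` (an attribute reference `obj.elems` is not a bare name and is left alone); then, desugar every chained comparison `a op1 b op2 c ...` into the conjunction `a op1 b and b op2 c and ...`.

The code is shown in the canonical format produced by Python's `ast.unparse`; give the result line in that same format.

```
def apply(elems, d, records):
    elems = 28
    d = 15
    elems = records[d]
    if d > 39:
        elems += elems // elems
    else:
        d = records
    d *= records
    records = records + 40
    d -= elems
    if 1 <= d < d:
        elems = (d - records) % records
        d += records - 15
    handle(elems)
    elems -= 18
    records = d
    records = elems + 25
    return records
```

Transformed code:
def apply(e, d, records):
    e = 28
    d = 15
    e = records[d]
    if d > 39:
        e += e // e
    else:
        d = records
    d *= records
    records = records + 40
    d -= e
    if 1 <= d and d < d:
        e = (d - records) % records
        d += records - 15
    handle(e)
    e -= 18
    records = d
    records = e + 25
    return records

if 1 <= d and d < d:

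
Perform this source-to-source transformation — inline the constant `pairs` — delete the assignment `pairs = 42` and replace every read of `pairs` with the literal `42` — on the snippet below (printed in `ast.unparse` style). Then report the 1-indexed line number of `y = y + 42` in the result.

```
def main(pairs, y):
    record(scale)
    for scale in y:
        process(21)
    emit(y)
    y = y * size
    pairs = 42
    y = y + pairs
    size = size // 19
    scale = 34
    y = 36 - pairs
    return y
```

Transformed code:
def main(pairs, y):
    record(scale)
    for scale in y:
        process(21)
    emit(y)
    y = y * size
    y = y + 42
    size = size // 19
    scale = 34
    y = 36 - 42
    return y

7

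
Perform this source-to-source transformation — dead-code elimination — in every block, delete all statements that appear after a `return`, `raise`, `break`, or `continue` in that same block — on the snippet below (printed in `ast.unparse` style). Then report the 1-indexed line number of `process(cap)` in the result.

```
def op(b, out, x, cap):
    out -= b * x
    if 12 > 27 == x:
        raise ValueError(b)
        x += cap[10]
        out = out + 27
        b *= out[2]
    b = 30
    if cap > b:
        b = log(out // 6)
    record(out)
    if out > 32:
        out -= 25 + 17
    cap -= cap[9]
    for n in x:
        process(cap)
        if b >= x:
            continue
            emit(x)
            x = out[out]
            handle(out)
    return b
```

Transformed code:
def op(b, out, x, cap):
    out -= b * x
    if 12 > 27 == x:
        raise ValueError(b)
    b = 30
    if cap > b:
        b = log(out // 6)
    record(out)
    if out > 32:
        out -= 25 + 17
    cap -= cap[9]
    for n in x:
        process(cap)
        if b >= x:
            continue
    return b

13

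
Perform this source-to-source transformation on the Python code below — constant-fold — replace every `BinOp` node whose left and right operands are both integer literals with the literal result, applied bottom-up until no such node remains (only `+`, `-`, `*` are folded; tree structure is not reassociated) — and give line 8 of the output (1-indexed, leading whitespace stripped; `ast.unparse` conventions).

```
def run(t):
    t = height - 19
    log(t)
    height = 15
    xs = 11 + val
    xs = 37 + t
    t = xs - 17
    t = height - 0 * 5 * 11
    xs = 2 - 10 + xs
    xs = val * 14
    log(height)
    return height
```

Transformed code:
def run(t):
    t = height - 19
    log(t)
    height = 15
    xs = 11 + val
    xs = 37 + t
    t = xs - 17
    t = height - 0
    xs = -8 + xs
    xs = val * 14
    log(height)
    return height

t = height - 0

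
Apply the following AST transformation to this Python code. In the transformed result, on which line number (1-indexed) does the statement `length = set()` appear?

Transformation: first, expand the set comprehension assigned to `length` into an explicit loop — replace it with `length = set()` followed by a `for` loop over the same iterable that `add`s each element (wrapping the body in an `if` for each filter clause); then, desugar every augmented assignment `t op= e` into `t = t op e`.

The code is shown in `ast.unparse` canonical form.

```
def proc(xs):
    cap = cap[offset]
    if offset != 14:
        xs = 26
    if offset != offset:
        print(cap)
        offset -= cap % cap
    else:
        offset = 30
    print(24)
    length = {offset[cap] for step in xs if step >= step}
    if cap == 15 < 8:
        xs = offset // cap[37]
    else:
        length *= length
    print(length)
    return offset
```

Transformed code:
def proc(xs):
    cap = cap[offset]
    if offset != 14:
        xs = 26
    if offset != offset:
        print(cap)
        offset = offset - cap % cap
    else:
        offset = 30
    print(24)
    length = set()
    for step in xs:
        if step >= step:
            length.add(offset[cap])
    if cap == 15 < 8:
        xs = offset // cap[37]
    else:
        length = length * length
    print(length)
    return offset

11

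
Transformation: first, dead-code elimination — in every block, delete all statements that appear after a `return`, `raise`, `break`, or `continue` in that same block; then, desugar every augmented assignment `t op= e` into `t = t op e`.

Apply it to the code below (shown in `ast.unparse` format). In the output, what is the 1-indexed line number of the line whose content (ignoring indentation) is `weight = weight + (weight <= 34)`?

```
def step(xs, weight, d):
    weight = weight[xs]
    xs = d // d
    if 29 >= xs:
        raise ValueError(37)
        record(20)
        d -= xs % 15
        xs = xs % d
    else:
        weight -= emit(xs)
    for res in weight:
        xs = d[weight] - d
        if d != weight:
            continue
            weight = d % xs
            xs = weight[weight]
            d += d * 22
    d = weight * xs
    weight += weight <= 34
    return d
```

13

Transformed code:
def step(xs, weight, d):
    weight = weight[xs]
    xs = d // d
    if 29 >= xs:
        raise ValueError(37)
    else:
        weight = weight - emit(xs)
    for res in weight:
        xs = d[weight] - d
        if d != weight:
            continue
    d = weight * xs
    weight = weight + (weight <= 34)
    return d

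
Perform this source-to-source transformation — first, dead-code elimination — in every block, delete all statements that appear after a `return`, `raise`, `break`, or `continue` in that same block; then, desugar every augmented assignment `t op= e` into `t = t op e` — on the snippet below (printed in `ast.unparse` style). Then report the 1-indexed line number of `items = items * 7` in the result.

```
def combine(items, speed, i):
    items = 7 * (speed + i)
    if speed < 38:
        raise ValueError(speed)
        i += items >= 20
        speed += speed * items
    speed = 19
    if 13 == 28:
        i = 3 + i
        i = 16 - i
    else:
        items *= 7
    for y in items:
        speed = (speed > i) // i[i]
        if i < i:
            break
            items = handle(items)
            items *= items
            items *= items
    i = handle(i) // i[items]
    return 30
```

10

Transformed code:
def combine(items, speed, i):
    items = 7 * (speed + i)
    if speed < 38:
        raise ValueError(speed)
    speed = 19
    if 13 == 28:
        i = 3 + i
        i = 16 - i
    else:
        items = items * 7
    for y in items:
        speed = (speed > i) // i[i]
        if i < i:
            break
    i = handle(i) // i[items]
    return 30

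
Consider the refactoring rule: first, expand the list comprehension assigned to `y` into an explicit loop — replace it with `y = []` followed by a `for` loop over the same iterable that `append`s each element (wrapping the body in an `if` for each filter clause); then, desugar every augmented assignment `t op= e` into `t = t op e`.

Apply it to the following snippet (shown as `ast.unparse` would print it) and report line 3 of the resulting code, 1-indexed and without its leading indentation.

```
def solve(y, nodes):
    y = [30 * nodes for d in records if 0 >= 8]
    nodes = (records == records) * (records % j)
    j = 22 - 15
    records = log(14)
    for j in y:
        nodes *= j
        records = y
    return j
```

Transformed code:
def solve(y, nodes):
    y = []
    for d in records:
        if 0 >= 8:
            y.append(30 * nodes)
    nodes = (records == records) * (records % j)
    j = 22 - 15
    records = log(14)
    for j in y:
        nodes = nodes * j
        records = y
    return j

for d in records:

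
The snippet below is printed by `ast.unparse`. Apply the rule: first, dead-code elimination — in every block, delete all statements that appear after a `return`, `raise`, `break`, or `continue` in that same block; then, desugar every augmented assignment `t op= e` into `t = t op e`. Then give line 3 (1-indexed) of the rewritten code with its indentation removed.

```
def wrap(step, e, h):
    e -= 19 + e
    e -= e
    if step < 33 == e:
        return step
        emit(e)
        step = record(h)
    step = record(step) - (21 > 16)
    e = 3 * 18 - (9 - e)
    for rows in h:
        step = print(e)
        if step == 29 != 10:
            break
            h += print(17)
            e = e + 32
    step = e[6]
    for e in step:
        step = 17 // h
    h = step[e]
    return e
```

Transformed code:
def wrap(step, e, h):
    e = e - (19 + e)
    e = e - e
    if step < 33 == e:
        return step
    step = record(step) - (21 > 16)
    e = 3 * 18 - (9 - e)
    for rows in h:
        step = print(e)
        if step == 29 != 10:
            break
    step = e[6]
    for e in step:
        step = 17 // h
    h = step[e]
    return e

e = e - e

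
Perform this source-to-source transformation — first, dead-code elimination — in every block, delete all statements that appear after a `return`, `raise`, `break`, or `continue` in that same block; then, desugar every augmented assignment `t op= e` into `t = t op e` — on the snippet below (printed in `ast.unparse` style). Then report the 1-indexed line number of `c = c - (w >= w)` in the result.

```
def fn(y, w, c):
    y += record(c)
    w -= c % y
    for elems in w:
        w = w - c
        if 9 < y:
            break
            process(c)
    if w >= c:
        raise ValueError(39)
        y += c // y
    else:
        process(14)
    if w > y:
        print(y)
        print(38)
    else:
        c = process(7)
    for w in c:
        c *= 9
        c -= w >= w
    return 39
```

Transformed code:
def fn(y, w, c):
    y = y + record(c)
    w = w - c % y
    for elems in w:
        w = w - c
        if 9 < y:
            break
    if w >= c:
        raise ValueError(39)
    else:
        process(14)
    if w > y:
        print(y)
        print(38)
    else:
        c = process(7)
    for w in c:
        c = c * 9
        c = c - (w >= w)
    return 39

19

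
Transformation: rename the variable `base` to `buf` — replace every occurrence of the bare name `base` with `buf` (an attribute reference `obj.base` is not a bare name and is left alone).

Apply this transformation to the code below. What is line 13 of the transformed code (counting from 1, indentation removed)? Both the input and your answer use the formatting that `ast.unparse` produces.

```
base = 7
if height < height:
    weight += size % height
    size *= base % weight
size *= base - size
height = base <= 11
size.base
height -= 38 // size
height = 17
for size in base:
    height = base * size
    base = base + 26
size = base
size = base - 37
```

Transformed code:
buf = 7
if height < height:
    weight += size % height
    size *= buf % weight
size *= buf - size
height = buf <= 11
size.base
height -= 38 // size
height = 17
for size in buf:
    height = buf * size
    buf = buf + 26
size = buf
size = buf - 37

size = buf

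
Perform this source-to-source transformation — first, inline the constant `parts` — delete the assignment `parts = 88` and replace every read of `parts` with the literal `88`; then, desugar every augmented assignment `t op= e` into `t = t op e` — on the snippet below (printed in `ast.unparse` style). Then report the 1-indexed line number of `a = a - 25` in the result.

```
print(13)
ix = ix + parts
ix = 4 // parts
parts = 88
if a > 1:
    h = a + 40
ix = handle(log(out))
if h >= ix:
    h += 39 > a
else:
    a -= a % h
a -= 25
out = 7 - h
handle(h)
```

11

Transformed code:
print(13)
ix = ix + 88
ix = 4 // 88
if a > 1:
    h = a + 40
ix = handle(log(out))
if h >= ix:
    h = h + (39 > a)
else:
    a = a - a % h
a = a - 25
out = 7 - h
handle(h)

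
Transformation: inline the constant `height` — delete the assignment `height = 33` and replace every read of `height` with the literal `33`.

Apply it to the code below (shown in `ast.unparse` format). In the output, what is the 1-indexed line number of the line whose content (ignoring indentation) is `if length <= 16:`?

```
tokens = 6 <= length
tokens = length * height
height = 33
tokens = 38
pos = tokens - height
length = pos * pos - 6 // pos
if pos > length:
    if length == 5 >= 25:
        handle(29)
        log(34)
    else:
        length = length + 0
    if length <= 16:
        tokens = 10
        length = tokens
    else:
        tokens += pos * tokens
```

12

Transformed code:
tokens = 6 <= length
tokens = length * 33
tokens = 38
pos = tokens - 33
length = pos * pos - 6 // pos
if pos > length:
    if length == 5 >= 25:
        handle(29)
        log(34)
    else:
        length = length + 0
    if length <= 16:
        tokens = 10
        length = tokens
    else:
        tokens += pos * tokens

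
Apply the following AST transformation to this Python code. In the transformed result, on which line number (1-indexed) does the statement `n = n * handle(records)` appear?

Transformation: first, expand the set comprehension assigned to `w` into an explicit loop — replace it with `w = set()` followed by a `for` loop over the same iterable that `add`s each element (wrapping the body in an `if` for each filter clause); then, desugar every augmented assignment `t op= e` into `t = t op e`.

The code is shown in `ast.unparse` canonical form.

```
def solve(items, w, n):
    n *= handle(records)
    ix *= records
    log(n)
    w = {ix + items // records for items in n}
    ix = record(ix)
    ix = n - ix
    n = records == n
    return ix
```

2

Transformed code:
def solve(items, w, n):
    n = n * handle(records)
    ix = ix * records
    log(n)
    w = set()
    for items in n:
        w.add(ix + items // records)
    ix = record(ix)
    ix = n - ix
    n = records == n
    return ix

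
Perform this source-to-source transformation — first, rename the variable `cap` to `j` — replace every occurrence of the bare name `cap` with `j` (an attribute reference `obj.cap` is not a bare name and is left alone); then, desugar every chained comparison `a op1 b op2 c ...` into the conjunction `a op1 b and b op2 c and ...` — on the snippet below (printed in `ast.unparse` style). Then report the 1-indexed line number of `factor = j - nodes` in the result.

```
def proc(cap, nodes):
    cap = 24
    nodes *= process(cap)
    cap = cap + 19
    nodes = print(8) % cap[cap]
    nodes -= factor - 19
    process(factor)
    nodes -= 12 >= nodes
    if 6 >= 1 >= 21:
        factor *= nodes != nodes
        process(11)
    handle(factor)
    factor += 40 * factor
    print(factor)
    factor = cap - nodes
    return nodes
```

15

Transformed code:
def proc(j, nodes):
    j = 24
    nodes *= process(j)
    j = j + 19
    nodes = print(8) % j[j]
    nodes -= factor - 19
    process(factor)
    nodes -= 12 >= nodes
    if 6 >= 1 and 1 >= 21:
        factor *= nodes != nodes
        process(11)
    handle(factor)
    factor += 40 * factor
    print(factor)
    factor = j - nodes
    return nodes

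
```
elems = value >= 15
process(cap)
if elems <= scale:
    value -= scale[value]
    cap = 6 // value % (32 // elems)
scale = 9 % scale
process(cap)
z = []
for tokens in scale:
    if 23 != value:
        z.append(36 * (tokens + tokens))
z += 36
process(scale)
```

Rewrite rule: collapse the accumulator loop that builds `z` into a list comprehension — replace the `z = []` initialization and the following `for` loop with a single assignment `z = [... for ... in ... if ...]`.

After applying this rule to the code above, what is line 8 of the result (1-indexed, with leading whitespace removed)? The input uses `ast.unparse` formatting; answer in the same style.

Transformed code:
elems = value >= 15
process(cap)
if elems <= scale:
    value -= scale[value]
    cap = 6 // value % (32 // elems)
scale = 9 % scale
process(cap)
z = [36 * (tokens + tokens) for tokens in scale if 23 != value]
z += 36
process(scale)

z = [36 * (tokens + tokens) for tokens in scale if 23 != value]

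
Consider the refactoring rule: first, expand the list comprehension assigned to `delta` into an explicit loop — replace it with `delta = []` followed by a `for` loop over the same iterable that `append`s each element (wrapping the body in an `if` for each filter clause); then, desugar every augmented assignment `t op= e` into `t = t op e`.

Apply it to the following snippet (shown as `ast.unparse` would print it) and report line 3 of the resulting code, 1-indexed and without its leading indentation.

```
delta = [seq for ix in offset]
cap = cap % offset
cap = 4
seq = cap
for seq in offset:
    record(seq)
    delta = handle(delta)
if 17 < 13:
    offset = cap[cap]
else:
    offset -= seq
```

Transformed code:
delta = []
for ix in offset:
    delta.append(seq)
cap = cap % offset
cap = 4
seq = cap
for seq in offset:
    record(seq)
    delta = handle(delta)
if 17 < 13:
    offset = cap[cap]
else:
    offset = offset - seq

delta.append(seq)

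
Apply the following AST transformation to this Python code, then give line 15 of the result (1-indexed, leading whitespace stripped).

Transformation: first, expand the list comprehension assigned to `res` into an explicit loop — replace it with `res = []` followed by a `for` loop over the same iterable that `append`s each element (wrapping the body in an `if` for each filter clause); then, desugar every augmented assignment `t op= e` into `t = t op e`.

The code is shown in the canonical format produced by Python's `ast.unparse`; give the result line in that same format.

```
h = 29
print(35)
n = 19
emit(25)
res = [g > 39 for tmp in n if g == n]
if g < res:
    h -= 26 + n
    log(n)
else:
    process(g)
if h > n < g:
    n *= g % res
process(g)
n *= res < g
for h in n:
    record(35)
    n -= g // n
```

Transformed code:
h = 29
print(35)
n = 19
emit(25)
res = []
for tmp in n:
    if g == n:
        res.append(g > 39)
if g < res:
    h = h - (26 + n)
    log(n)
else:
    process(g)
if h > n < g:
    n = n * (g % res)
process(g)
n = n * (res < g)
for h in n:
    record(35)
    n = n - g // n

n = n * (g % res)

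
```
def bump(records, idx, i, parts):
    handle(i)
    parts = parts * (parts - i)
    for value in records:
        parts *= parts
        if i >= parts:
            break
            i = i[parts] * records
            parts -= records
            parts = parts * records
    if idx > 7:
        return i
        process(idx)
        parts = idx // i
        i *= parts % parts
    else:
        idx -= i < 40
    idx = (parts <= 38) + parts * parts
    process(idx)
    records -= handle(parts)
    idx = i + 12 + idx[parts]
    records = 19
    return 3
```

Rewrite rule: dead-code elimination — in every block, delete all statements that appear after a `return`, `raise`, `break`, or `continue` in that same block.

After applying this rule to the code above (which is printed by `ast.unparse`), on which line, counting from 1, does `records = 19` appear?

16

Transformed code:
def bump(records, idx, i, parts):
    handle(i)
    parts = parts * (parts - i)
    for value in records:
        parts *= parts
        if i >= parts:
            break
    if idx > 7:
        return i
    else:
        idx -= i < 40
    idx = (parts <= 38) + parts * parts
    process(idx)
    records -= handle(parts)
    idx = i + 12 + idx[parts]
    records = 19
    return 3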